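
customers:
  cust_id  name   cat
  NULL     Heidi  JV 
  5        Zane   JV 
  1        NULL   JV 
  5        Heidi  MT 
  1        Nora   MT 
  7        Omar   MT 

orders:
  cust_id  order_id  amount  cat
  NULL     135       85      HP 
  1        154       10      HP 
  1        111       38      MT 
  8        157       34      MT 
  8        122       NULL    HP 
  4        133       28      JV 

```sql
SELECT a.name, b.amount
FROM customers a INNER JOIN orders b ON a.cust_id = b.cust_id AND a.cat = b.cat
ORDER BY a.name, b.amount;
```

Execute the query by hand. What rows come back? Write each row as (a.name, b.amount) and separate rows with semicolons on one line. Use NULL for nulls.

INNER JOIN keeps only pairs where the ON condition holds.
Matching on a.cust_id = b.cust_id AND a.cat = b.cat. A NULL in a compared column never satisfies the condition.
- a[0] cust_id=NULL, cat=JV → no match; dropped.
- a[1] cust_id=5, cat=JV → no match; dropped.
- a[2] cust_id=1, cat=JV → no match; dropped.
- a[3] cust_id=5, cat=MT → no match; dropped.
- a[4] cust_id=1, cat=MT → 1 match(es) in b → 1 row(s).
- a[5] cust_id=7, cat=MT → no match; dropped.
After projecting and ordering:
a.name | b.amount
Nora | 38

(Nora, 38)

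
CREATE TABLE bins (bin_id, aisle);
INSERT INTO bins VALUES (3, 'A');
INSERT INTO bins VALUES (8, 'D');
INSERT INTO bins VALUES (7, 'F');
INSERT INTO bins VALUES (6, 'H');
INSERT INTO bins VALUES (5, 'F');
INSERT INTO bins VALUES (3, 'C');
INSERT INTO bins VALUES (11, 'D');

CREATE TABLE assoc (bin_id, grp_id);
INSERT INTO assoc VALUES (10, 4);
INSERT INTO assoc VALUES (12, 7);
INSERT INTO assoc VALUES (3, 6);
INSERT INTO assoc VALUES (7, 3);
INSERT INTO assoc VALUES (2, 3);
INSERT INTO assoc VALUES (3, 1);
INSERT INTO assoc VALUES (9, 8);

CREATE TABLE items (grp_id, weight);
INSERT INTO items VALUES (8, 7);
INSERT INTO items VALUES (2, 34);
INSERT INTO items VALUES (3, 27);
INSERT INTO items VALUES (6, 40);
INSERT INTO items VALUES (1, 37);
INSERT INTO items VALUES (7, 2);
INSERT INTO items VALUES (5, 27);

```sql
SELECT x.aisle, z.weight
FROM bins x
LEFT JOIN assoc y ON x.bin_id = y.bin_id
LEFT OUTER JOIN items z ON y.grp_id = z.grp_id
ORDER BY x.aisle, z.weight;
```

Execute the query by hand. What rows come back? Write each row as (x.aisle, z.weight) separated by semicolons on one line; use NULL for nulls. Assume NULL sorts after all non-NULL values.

Joins associate left-to-right: bins LEFT JOIN assoc on bin_id gives 9 intermediate row(s).
Then LEFT JOIN `items z` on grp_id: each of those 9 rows is kept; rows whose y.grp_id has no match in z get NULL for z's columns.

(A, 37); (A, 40); (C, 37); (C, 40); (D, NULL); (D, NULL); (F, 27); (F, NULL); (H, NULL)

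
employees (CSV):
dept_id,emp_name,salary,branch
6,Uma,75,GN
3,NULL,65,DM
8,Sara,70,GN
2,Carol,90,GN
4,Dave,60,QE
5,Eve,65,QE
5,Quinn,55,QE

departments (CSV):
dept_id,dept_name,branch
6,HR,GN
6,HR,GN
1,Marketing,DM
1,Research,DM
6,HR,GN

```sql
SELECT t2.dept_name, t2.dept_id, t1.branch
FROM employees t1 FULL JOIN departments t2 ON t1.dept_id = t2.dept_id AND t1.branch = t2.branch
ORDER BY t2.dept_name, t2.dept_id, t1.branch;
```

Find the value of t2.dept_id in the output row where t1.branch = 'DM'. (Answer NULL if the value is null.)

NULL

FULL OUTER JOIN keeps every row from both sides; unmatched rows get NULL for the other side's columns.
Matching on t1.dept_id = t2.dept_id AND t1.branch = t2.branch.
Matched pairs: 3; unmatched t1 rows kept: 6; unmatched t2 rows kept: 2.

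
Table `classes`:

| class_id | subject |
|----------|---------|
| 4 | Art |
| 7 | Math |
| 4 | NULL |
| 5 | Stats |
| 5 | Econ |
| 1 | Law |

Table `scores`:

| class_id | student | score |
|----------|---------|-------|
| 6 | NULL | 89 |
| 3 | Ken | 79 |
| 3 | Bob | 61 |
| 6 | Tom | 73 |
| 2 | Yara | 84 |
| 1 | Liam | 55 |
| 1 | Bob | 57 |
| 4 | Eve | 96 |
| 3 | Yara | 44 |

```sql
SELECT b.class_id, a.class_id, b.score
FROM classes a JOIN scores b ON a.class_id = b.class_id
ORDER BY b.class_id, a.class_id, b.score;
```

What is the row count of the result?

4

INNER JOIN keeps only pairs where the ON condition holds.
Matching on a.class_id = b.class_id.
Matched pairs: 4.
Total: 4 rows.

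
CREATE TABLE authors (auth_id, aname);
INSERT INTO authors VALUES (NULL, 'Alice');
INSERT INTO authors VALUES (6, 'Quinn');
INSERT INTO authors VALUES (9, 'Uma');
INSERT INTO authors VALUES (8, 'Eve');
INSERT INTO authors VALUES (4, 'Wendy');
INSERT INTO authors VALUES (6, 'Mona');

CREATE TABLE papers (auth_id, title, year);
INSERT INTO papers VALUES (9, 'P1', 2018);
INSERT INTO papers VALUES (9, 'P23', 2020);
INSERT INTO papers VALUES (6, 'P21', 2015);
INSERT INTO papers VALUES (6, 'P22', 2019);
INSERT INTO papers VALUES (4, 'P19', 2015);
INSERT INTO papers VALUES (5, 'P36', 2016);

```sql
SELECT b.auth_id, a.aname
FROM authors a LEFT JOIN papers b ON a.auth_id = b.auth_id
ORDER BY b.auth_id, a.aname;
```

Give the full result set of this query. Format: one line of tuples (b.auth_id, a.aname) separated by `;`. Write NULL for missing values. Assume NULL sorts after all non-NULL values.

(4, Wendy); (6, Mona); (6, Mona); (6, Quinn); (6, Quinn); (9, Uma); (9, Uma); (NULL, Alice); (NULL, Eve)

LEFT JOIN keeps every row from `authors`; unmatched rows get NULL for `papers`'s columns.
Matching on a.auth_id = b.auth_id. A NULL in a compared column never satisfies the condition.
Matched pairs: 7; unmatched a rows kept: 2.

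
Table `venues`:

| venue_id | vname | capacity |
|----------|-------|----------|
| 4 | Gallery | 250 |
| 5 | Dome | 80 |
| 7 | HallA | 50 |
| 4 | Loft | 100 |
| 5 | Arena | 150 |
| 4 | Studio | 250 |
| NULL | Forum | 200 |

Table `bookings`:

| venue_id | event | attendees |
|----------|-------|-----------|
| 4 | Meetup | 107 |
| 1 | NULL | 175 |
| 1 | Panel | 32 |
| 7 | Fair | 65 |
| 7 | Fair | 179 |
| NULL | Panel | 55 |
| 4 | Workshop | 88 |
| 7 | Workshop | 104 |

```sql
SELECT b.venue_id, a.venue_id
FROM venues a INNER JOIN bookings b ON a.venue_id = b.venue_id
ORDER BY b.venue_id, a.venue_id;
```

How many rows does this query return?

9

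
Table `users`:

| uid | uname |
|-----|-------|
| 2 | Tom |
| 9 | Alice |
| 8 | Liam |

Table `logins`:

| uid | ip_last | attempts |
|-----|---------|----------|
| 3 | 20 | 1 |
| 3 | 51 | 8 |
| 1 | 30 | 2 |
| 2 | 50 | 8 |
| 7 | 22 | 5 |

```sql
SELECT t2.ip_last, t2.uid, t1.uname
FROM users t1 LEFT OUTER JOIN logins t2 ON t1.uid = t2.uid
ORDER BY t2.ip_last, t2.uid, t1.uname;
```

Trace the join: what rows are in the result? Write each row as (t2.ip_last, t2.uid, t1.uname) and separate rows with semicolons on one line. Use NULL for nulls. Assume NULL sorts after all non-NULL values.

(50, 2, Tom); (NULL, NULL, Alice); (NULL, NULL, Liam)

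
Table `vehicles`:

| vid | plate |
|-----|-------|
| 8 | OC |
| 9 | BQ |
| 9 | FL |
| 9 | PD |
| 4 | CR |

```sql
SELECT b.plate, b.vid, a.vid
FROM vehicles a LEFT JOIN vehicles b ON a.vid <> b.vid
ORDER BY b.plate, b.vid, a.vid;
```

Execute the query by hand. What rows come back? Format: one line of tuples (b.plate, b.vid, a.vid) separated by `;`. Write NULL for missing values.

(BQ, 9, 4); (BQ, 9, 8); (CR, 4, 8); (CR, 4, 9); (CR, 4, 9); (CR, 4, 9); (FL, 9, 4); (FL, 9, 8); (OC, 8, 4); (OC, 8, 9); (OC, 8, 9); (OC, 8, 9); (PD, 9, 4); (PD, 9, 8)

LEFT JOIN keeps every row from `vehicles a`; unmatched rows get NULL for `vehicles b`'s columns.
Matching on a.vid <> b.vid.
Matched pairs: 14; unmatched a rows kept: 0.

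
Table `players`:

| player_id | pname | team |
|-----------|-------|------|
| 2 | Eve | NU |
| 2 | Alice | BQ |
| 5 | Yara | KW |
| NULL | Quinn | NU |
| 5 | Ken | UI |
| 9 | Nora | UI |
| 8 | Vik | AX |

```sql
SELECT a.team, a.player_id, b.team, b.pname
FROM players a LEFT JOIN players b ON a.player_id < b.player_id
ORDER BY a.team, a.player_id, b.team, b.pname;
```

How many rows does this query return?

15

LEFT JOIN keeps every row from `players a`; unmatched rows get NULL for `players b`'s columns.
Matching on a.player_id < b.player_id. A NULL in a compared column never satisfies the condition.
- a (player_id=2) pairs with 4 row(s) of b.
- a (player_id=2) pairs with 4 row(s) of b.
- a (player_id=5) pairs with 2 row(s) of b.
- a (player_id=NULL) has no partner → padded with NULL.
- a (player_id=5) pairs with 2 row(s) of b.
- a (player_id=9) has no partner → padded with NULL.
- a (player_id=8) pairs with 1 row(s) of b.
Total: 13 matched + 2 padded = 15 rows.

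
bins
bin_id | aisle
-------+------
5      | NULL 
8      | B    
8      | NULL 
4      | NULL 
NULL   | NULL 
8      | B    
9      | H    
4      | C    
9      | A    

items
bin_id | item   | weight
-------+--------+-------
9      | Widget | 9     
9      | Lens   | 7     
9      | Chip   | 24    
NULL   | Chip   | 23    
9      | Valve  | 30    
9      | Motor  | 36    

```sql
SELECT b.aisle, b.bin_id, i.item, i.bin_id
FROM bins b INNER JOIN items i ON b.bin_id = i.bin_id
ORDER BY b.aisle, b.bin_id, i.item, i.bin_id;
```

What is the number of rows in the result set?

10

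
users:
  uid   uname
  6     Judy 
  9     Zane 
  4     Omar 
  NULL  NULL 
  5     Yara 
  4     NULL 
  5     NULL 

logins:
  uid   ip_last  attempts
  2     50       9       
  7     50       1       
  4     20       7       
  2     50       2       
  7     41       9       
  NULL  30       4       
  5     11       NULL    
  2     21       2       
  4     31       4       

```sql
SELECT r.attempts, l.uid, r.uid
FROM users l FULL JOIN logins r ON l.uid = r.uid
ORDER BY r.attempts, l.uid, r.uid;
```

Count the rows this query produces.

FULL OUTER JOIN keeps every row from both sides; unmatched rows get NULL for the other side's columns.
Matching on l.uid = r.uid. A NULL in a compared column never satisfies the condition.
- l row (uid=6): no match → kept, r columns NULL.
- l row (uid=9): no match → kept, r columns NULL.
- l row (uid=4): matches 2 r row(s) → 2 output row(s).
- l row (uid=NULL): no match → kept, r columns NULL.
- l row (uid=5): matches 1 r row(s) → 1 output row(s).
- l row (uid=4): matches 2 r row(s) → 2 output row(s).
- l row (uid=5): matches 1 r row(s) → 1 output row(s).
- plus 6 unmatched r row(s), each kept with NULL l columns.
Total: 6 matched + 9 padded = 15 rows.

15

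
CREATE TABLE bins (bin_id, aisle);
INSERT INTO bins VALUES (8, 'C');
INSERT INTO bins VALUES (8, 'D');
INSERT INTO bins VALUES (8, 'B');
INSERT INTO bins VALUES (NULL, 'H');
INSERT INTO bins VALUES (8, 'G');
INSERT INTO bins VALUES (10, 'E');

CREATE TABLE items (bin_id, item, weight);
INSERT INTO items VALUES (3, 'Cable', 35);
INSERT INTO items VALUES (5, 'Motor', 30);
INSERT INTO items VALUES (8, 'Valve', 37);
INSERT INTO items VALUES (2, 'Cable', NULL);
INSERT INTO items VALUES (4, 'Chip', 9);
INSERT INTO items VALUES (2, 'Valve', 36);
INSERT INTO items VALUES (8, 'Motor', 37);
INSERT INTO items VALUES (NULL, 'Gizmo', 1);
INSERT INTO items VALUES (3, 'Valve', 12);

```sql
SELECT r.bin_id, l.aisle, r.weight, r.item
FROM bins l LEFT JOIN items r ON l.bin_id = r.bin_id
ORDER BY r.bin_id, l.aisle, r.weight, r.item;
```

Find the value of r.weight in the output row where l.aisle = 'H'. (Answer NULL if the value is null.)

LEFT JOIN keeps every row from `bins`; unmatched rows get NULL for `items`'s columns.
Matching on l.bin_id = r.bin_id. A NULL in a compared column never satisfies the condition.
- l (bin_id=8) pairs with 2 row(s) of r.
- l (bin_id=8) pairs with 2 row(s) of r.
- l (bin_id=8) pairs with 2 row(s) of r.
- l (bin_id=NULL) has no partner → padded with NULL.
- l (bin_id=8) pairs with 2 row(s) of r.
- l (bin_id=10) has no partner → padded with NULL.

NULL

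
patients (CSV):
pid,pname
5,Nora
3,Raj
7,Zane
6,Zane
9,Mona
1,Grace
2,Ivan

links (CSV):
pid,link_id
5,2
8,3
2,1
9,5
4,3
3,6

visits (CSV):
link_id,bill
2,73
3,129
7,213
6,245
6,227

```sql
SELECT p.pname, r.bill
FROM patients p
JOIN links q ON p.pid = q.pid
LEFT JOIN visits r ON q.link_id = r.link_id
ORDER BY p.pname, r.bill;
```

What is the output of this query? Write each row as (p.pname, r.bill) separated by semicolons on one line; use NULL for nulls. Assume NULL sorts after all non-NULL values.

Evaluate left to right. First `patients p INNER JOIN links q` on pid: 4 row(s).
Then LEFT JOIN `visits r` on link_id: each of those 4 rows is kept; rows whose q.link_id has no match in r get NULL for r's columns.

(Ivan, NULL); (Mona, NULL); (Nora, 73); (Raj, 227); (Raj, 245)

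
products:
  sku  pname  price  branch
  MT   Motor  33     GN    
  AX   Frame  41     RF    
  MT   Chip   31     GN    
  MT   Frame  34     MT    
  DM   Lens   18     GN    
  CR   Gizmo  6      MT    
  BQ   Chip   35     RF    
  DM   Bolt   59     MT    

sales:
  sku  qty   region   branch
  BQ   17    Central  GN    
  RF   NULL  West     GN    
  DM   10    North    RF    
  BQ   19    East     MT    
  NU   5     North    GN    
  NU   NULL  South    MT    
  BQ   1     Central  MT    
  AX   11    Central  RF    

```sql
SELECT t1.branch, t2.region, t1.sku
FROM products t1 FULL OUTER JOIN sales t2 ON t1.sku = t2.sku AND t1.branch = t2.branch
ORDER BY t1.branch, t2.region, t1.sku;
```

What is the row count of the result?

FULL OUTER JOIN keeps every row from both sides; unmatched rows get NULL for the other side's columns.
Matching on t1.sku = t2.sku AND t1.branch = t2.branch.
- sku=MT, branch=GN: no t2 row matches, row kept with t2 columns NULL.
- sku=AX, branch=RF: 1 matching t2 row(s), so 1 row(s) emitted.
- sku=MT, branch=GN: no t2 row matches, row kept with t2 columns NULL.
- sku=MT, branch=MT: no t2 row matches, row kept with t2 columns NULL.
- sku=DM, branch=GN: no t2 row matches, row kept with t2 columns NULL.
- sku=CR, branch=MT: no t2 row matches, row kept with t2 columns NULL.
- sku=BQ, branch=RF: no t2 row matches, row kept with t2 columns NULL.
- sku=DM, branch=MT: no t2 row matches, row kept with t2 columns NULL.
- plus 7 unmatched t2 row(s), each kept with NULL t1 columns.
Total: 1 matched + 14 padded = 15 rows.

15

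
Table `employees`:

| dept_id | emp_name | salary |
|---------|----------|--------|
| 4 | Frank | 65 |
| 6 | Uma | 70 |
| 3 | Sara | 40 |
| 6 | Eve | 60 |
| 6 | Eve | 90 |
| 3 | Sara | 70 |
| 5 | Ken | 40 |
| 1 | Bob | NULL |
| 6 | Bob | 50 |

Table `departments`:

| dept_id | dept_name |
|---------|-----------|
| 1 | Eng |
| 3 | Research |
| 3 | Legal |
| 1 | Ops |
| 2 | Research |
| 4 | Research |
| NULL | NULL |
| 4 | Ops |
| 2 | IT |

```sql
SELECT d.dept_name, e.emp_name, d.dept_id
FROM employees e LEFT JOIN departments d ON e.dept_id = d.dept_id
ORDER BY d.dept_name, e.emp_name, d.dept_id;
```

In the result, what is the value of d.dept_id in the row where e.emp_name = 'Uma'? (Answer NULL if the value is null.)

LEFT JOIN keeps every row from `employees`; unmatched rows get NULL for `departments`'s columns.
Matching on e.dept_id = d.dept_id. A NULL in a compared column never satisfies the condition.
- dept_id=4: 2 matching d row(s), so 2 row(s) emitted.
- dept_id=6: no d row matches, row kept with d columns NULL.
- dept_id=3: 2 matching d row(s), so 2 row(s) emitted.
- dept_id=6: no d row matches, row kept with d columns NULL.
- dept_id=6: no d row matches, row kept with d columns NULL.
- dept_id=3: 2 matching d row(s), so 2 row(s) emitted.
- dept_id=5: no d row matches, row kept with d columns NULL.
- dept_id=1: 2 matching d row(s), so 2 row(s) emitted.
- dept_id=6: no d row matches, row kept with d columns NULL.

NULL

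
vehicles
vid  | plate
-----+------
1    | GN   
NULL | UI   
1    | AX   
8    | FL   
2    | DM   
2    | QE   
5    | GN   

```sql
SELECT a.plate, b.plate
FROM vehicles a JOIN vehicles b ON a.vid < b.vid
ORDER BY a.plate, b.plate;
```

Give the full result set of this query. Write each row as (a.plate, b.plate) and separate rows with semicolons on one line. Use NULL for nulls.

(AX, DM); (AX, FL); (AX, GN); (AX, QE); (DM, FL); (DM, GN); (GN, DM); (GN, FL); (GN, FL); (GN, GN); (GN, QE); (QE, FL); (QE, GN)

INNER JOIN keeps only pairs where the ON condition holds.
Matching on a.vid < b.vid. A NULL in a compared column never satisfies the condition.
- a row (vid=1): matches 4 b row(s) → 4 output row(s).
- a row (vid=NULL): no match → dropped.
- a row (vid=1): matches 4 b row(s) → 4 output row(s).
- a row (vid=8): no match → dropped.
- a row (vid=2): matches 2 b row(s) → 2 output row(s).
- a row (vid=2): matches 2 b row(s) → 2 output row(s).
- a row (vid=5): matches 1 b row(s) → 1 output row(s).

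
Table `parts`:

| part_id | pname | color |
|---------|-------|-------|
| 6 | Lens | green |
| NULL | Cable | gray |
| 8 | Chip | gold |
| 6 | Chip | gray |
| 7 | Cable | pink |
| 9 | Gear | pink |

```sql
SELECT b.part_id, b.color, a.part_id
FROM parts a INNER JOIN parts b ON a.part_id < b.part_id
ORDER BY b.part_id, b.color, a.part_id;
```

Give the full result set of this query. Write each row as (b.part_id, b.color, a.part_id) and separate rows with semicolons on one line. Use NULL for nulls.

(7, pink, 6); (7, pink, 6); (8, gold, 6); (8, gold, 6); (8, gold, 7); (9, pink, 6); (9, pink, 6); (9, pink, 7); (9, pink, 8)

INNER JOIN keeps only pairs where the ON condition holds.
Matching on a.part_id < b.part_id. A NULL in a compared column never satisfies the condition.
- part_id=6: 3 matching b row(s), so 3 row(s) emitted.
- part_id=NULL: no matching b row, dropped.
- part_id=8: 1 matching b row(s), so 1 row(s) emitted.
- part_id=6: 3 matching b row(s), so 3 row(s) emitted.
- part_id=7: 2 matching b row(s), so 2 row(s) emitted.
- part_id=9: no matching b row, dropped.
After projecting and ordering:
b.part_id | b.color | a.part_id
7 | pink | 6
7 | pink | 6
8 | gold | 6
8 | gold | 6
8 | gold | 7
9 | pink | 6
9 | pink | 6
9 | pink | 7
9 | pink | 8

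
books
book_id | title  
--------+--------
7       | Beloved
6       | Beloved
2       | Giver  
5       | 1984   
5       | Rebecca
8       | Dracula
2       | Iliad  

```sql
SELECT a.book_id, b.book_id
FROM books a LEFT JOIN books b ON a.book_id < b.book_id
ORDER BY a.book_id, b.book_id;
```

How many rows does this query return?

20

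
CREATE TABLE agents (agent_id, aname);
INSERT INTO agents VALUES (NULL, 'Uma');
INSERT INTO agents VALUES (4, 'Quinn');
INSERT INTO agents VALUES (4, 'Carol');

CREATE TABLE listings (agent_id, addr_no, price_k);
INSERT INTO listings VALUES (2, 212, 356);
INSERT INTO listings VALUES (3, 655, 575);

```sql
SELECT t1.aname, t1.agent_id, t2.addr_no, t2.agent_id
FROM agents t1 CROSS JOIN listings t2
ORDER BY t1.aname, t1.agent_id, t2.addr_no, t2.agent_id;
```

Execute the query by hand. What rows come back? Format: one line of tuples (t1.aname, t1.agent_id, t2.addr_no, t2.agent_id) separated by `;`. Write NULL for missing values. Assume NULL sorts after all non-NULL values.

(Carol, 4, 212, 2); (Carol, 4, 655, 3); (Quinn, 4, 212, 2); (Quinn, 4, 655, 3); (Uma, NULL, 212, 2); (Uma, NULL, 655, 3)

CROSS JOIN pairs every row of `agents` with every row of `listings`: 3 × 2 = 6 rows.
After projecting and ordering:
t1.aname | t1.agent_id | t2.addr_no | t2.agent_id
Carol | 4 | 212 | 2
Carol | 4 | 655 | 3
Quinn | 4 | 212 | 2
Quinn | 4 | 655 | 3
Uma | NULL | 212 | 2
Uma | NULL | 655 | 3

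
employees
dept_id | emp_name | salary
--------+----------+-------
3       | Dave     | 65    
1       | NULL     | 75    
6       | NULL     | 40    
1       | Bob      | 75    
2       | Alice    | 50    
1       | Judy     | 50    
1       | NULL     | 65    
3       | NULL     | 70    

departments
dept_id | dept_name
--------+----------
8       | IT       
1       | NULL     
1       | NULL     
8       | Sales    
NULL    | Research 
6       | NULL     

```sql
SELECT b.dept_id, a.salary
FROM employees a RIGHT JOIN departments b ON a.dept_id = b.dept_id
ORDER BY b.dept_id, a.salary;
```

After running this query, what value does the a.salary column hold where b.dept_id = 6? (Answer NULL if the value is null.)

RIGHT JOIN keeps every row from `departments`; unmatched rows get NULL for `employees`'s columns.
Matching on a.dept_id = b.dept_id. A NULL in a compared column never satisfies the condition.
- a row (dept_id=3): no match.
- a row (dept_id=1): matches 2 b row(s) → 2 output row(s).
- a row (dept_id=6): matches 1 b row(s) → 1 output row(s).
- a row (dept_id=1): matches 2 b row(s) → 2 output row(s).
- a row (dept_id=2): no match.
- a row (dept_id=1): matches 2 b row(s) → 2 output row(s).
- a row (dept_id=1): matches 2 b row(s) → 2 output row(s).
- a row (dept_id=3): no match.
- 3 b row(s) had no a match → kept, a columns NULL.

40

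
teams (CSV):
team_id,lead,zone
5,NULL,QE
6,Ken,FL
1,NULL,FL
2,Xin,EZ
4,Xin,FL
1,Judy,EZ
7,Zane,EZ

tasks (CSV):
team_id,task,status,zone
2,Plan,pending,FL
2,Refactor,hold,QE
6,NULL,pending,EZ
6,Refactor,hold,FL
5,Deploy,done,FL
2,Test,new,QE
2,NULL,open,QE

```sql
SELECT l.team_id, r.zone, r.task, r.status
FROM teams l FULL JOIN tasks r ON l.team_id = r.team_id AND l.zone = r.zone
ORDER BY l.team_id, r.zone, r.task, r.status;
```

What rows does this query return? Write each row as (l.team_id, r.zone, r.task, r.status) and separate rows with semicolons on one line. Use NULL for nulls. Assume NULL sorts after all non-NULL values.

(1, NULL, NULL, NULL); (1, NULL, NULL, NULL); (2, NULL, NULL, NULL); (4, NULL, NULL, NULL); (5, NULL, NULL, NULL); (6, FL, Refactor, hold); (7, NULL, NULL, NULL); (NULL, EZ, NULL, pending); (NULL, FL, Deploy, done); (NULL, FL, Plan, pending); (NULL, QE, Refactor, hold); (NULL, QE, Test, new); (NULL, QE, NULL, open)

FULL OUTER JOIN keeps every row from both sides; unmatched rows get NULL for the other side's columns.
Matching on l.team_id = r.team_id AND l.zone = r.zone.
- l (team_id=5, zone=QE) has no partner → padded with NULL.
- l (team_id=6, zone=FL) pairs with 1 row(s) of r.
- l (team_id=1, zone=FL) has no partner → padded with NULL.
- l (team_id=2, zone=EZ) has no partner → padded with NULL.
- l (team_id=4, zone=FL) has no partner → padded with NULL.
- l (team_id=1, zone=EZ) has no partner → padded with NULL.
- l (team_id=7, zone=EZ) has no partner → padded with NULL.
- 6 row(s) from r found no l partner → padded with NULL.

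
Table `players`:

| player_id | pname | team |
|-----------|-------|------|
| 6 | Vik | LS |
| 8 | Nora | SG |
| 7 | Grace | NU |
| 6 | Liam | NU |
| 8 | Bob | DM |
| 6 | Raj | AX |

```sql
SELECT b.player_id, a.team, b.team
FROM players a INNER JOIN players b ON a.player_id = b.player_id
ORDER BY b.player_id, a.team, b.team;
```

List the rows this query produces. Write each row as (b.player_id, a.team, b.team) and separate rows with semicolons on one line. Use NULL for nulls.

(6, AX, AX); (6, AX, LS); (6, AX, NU); (6, LS, AX); (6, LS, LS); (6, LS, NU); (6, NU, AX); (6, NU, LS); (6, NU, NU); (7, NU, NU); (8, DM, DM); (8, DM, SG); (8, SG, DM); (8, SG, SG)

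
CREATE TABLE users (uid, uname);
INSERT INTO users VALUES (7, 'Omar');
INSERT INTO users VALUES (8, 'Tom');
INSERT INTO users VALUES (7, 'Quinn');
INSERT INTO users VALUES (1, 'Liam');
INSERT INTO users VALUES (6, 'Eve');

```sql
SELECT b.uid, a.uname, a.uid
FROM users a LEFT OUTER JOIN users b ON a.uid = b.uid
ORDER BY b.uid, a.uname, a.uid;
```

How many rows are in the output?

7

LEFT JOIN keeps every row from `users a`; unmatched rows get NULL for `users b`'s columns.
Matching on a.uid = b.uid.
Matched pairs: 7; unmatched a rows kept: 0.
Total: 7 rows.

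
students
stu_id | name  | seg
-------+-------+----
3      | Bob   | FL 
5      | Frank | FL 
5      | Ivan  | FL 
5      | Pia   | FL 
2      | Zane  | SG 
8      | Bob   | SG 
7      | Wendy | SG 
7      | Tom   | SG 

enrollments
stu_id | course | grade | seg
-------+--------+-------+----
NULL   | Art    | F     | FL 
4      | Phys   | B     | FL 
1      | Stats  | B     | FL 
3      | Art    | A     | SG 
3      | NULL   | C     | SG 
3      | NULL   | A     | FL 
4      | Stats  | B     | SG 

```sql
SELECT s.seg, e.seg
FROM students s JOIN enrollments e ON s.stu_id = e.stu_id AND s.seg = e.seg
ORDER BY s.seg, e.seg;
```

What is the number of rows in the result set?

INNER JOIN keeps only pairs where the ON condition holds.
Matching on s.stu_id = e.stu_id AND s.seg = e.seg. A NULL in a compared column never satisfies the condition.
Matched pairs: 1.
Total: 1 rows.

1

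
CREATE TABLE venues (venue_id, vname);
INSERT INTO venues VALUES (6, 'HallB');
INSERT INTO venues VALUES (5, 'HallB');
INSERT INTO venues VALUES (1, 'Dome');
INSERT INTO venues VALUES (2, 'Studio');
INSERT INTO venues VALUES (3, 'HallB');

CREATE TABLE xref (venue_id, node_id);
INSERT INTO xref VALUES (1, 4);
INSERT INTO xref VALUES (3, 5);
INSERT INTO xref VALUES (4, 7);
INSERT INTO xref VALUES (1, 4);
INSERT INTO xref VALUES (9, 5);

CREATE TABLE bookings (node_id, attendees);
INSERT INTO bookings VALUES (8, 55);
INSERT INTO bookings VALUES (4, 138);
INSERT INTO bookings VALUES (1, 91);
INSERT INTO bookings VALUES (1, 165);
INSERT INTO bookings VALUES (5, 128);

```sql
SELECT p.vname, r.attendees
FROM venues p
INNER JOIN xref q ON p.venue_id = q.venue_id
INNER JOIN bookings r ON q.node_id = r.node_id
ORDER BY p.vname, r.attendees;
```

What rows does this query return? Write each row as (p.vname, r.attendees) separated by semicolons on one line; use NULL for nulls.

(Dome, 138); (Dome, 138); (HallB, 128)

Evaluate left to right. First `venues p INNER JOIN xref q` on venue_id: 3 row(s).
Then INNER JOIN `bookings r` on node_id: keep only rows whose q.node_id appears in r.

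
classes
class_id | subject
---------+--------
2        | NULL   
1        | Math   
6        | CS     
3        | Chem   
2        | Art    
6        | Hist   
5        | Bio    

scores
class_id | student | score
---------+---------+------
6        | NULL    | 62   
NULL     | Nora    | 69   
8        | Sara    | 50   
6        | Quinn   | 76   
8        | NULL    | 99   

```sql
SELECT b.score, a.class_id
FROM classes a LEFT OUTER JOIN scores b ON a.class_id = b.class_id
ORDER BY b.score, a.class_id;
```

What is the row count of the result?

9

LEFT JOIN keeps every row from `classes`; unmatched rows get NULL for `scores`'s columns.
Matching on a.class_id = b.class_id. A NULL in a compared column never satisfies the condition.
- a (class_id=2) has no partner → padded with NULL.
- a (class_id=1) has no partner → padded with NULL.
- a (class_id=6) pairs with 2 row(s) of b.
- a (class_id=3) has no partner → padded with NULL.
- a (class_id=2) has no partner → padded with NULL.
- a (class_id=6) pairs with 2 row(s) of b.
- a (class_id=5) has no partner → padded with NULL.
Total: 4 matched + 5 padded = 9 rows.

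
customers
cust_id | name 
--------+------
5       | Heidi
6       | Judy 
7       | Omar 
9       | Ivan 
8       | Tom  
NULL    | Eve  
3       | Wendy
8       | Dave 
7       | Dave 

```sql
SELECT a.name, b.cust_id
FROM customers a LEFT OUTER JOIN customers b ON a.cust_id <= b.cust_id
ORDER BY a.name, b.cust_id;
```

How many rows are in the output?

39

LEFT JOIN keeps every row from `customers a`; unmatched rows get NULL for `customers b`'s columns.
Matching on a.cust_id <= b.cust_id. A NULL in a compared column never satisfies the condition.
- a (cust_id=5) pairs with 7 row(s) of b.
- a (cust_id=6) pairs with 6 row(s) of b.
- a (cust_id=7) pairs with 5 row(s) of b.
- a (cust_id=9) pairs with 1 row(s) of b.
- a (cust_id=8) pairs with 3 row(s) of b.
- a (cust_id=NULL) has no partner → padded with NULL.
- a (cust_id=3) pairs with 8 row(s) of b.
- a (cust_id=8) pairs with 3 row(s) of b.
- a (cust_id=7) pairs with 5 row(s) of b.
Total: 38 matched + 1 padded = 39 rows.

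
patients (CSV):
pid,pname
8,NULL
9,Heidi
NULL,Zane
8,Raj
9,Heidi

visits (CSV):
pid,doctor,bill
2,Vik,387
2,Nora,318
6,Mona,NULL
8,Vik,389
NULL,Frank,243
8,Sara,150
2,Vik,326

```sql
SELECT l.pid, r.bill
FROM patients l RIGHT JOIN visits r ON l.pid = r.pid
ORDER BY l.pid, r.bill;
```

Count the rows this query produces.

RIGHT JOIN keeps every row from `visits`; unmatched rows get NULL for `patients`'s columns.
Matching on l.pid = r.pid. A NULL in a compared column never satisfies the condition.
- l[0] pid=8 → 2 match(es) in r → 2 row(s).
- l[1] pid=9 → no match.
- l[2] pid=NULL → no match.
- l[3] pid=8 → 2 match(es) in r → 2 row(s).
- l[4] pid=9 → no match.
- 5 row(s) from r found no l partner → padded with NULL.
Total: 4 matched + 5 padded = 9 rows.

9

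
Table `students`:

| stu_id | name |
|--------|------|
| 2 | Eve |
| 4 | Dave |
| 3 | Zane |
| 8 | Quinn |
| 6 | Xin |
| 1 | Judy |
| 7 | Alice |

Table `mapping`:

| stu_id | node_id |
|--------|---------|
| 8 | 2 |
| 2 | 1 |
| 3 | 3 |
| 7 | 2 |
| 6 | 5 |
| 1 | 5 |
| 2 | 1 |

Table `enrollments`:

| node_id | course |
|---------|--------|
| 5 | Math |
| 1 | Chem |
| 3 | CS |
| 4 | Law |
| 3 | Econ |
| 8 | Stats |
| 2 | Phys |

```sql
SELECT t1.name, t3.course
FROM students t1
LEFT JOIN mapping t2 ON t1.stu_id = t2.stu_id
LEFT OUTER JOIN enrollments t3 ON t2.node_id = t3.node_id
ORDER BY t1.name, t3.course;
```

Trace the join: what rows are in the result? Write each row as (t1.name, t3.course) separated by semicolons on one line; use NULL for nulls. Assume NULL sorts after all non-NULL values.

(Alice, Phys); (Dave, NULL); (Eve, Chem); (Eve, Chem); (Judy, Math); (Quinn, Phys); (Xin, Math); (Zane, CS); (Zane, Econ)

Joins associate left-to-right: students LEFT JOIN mapping on stu_id gives 8 intermediate row(s).
Then LEFT JOIN `enrollments t3` on node_id: each of those 8 rows is kept; rows whose t2.node_id has no match in t3 get NULL for t3's columns.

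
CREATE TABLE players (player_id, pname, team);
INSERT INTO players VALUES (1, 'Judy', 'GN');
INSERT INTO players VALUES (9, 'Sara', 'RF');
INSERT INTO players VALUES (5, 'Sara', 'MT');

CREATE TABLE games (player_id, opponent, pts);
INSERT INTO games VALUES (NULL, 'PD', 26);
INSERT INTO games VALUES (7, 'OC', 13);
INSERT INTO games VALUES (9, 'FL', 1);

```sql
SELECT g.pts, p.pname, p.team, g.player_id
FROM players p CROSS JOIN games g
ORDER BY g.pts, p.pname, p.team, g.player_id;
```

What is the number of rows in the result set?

9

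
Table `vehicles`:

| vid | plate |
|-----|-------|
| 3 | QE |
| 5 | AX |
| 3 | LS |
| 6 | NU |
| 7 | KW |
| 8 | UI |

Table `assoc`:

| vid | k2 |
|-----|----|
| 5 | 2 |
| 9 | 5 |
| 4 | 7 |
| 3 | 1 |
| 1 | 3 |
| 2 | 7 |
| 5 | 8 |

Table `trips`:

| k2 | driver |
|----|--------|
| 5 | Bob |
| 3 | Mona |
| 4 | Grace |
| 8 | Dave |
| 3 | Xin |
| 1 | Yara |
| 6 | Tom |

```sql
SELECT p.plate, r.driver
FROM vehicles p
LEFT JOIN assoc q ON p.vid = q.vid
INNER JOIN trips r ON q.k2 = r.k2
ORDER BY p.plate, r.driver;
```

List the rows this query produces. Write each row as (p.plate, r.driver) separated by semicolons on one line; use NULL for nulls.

Evaluate left to right. First `vehicles p LEFT JOIN assoc q` on vid: 7 row(s).
Then INNER JOIN `trips r` on k2: keep only rows whose q.k2 appears in r.

(AX, Dave); (LS, Yara); (QE, Yara)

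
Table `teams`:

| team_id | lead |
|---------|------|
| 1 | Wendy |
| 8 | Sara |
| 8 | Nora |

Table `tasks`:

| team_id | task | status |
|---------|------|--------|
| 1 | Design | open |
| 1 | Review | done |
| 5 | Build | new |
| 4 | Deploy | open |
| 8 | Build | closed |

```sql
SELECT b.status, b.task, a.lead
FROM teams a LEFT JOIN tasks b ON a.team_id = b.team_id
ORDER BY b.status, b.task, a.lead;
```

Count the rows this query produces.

4

LEFT JOIN keeps every row from `teams`; unmatched rows get NULL for `tasks`'s columns.
Matching on a.team_id = b.team_id.
Matched pairs: 4; unmatched a rows kept: 0.
Total: 4 rows.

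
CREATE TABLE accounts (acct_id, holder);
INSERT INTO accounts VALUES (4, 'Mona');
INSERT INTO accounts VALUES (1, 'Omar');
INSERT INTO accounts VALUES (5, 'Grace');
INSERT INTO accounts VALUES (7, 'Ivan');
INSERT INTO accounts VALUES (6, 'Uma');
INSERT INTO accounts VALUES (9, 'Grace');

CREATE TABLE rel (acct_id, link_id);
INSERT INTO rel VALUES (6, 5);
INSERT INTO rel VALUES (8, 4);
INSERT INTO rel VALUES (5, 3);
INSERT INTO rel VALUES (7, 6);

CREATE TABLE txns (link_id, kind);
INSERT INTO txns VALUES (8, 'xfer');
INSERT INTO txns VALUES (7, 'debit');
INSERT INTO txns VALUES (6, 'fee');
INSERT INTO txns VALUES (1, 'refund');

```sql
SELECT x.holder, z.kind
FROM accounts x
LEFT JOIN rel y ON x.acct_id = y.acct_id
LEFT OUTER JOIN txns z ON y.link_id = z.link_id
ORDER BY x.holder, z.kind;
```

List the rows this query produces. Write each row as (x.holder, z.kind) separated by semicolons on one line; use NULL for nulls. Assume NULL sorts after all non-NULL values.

(Grace, NULL); (Grace, NULL); (Ivan, fee); (Mona, NULL); (Omar, NULL); (Uma, NULL)

Evaluate left to right. First `accounts x LEFT JOIN rel y` on acct_id: 6 row(s).
Then LEFT JOIN `txns z` on link_id: each of those 6 rows is kept; rows whose y.link_id has no match in z get NULL for z's columns.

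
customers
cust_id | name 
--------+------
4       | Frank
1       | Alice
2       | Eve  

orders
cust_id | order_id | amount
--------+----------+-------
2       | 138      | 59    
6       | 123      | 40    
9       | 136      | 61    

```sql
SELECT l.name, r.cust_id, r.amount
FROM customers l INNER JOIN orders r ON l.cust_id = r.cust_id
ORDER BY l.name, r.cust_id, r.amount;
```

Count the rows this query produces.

1

INNER JOIN keeps only pairs where the ON condition holds.
Matching on l.cust_id = r.cust_id.
- l row (cust_id=4): no match → dropped.
- l row (cust_id=1): no match → dropped.
- l row (cust_id=2): matches 1 r row(s) → 1 output row(s).
Total: 1 rows.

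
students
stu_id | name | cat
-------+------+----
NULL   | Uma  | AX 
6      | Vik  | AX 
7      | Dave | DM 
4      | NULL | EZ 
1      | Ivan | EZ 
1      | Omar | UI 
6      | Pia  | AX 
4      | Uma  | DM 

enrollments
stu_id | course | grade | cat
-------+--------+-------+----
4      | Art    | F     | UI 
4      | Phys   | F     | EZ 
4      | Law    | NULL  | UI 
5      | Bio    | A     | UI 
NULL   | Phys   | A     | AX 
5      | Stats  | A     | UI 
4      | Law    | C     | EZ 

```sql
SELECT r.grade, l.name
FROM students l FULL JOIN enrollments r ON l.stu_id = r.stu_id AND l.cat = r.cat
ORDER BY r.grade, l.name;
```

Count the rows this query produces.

14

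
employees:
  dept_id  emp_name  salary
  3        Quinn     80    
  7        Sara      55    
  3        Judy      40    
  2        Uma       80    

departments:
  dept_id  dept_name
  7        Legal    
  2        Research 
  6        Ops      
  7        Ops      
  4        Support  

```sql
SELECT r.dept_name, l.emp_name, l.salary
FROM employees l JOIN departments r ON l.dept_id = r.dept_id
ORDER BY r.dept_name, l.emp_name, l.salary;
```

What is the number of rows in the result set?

3

INNER JOIN keeps only pairs where the ON condition holds.
Matching on l.dept_id = r.dept_id.
- l (dept_id=3) has no partner → excluded.
- l (dept_id=7) pairs with 2 row(s) of r.
- l (dept_id=3) has no partner → excluded.
- l (dept_id=2) pairs with 1 row(s) of r.
Total: 3 rows.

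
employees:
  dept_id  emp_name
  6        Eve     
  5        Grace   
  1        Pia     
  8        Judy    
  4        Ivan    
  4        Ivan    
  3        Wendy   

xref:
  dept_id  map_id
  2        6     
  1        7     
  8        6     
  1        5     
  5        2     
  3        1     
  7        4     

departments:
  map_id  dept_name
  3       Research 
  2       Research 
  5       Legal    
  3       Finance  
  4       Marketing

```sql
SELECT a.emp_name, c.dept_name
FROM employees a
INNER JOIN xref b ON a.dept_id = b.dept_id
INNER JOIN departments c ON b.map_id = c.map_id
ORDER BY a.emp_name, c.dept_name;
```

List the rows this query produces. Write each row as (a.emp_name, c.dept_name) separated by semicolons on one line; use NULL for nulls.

(Grace, Research); (Pia, Legal)

Evaluate left to right. First `employees a INNER JOIN xref b` on dept_id: 5 row(s).
Then INNER JOIN `departments c` on map_id: keep only rows whose b.map_id appears in c.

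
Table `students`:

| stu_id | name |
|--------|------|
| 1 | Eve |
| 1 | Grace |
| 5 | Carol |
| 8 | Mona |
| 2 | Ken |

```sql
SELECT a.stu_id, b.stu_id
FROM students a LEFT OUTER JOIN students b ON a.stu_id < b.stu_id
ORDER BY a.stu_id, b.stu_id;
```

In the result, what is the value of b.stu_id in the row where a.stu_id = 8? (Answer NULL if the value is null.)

LEFT JOIN keeps every row from `students a`; unmatched rows get NULL for `students b`'s columns.
Matching on a.stu_id < b.stu_id.
- a[0] stu_id=1 → 3 match(es) in b → 3 row(s).
- a[1] stu_id=1 → 3 match(es) in b → 3 row(s).
- a[2] stu_id=5 → 1 match(es) in b → 1 row(s).
- a[3] stu_id=8 → no match; kept with NULLs on the b side.
- a[4] stu_id=2 → 2 match(es) in b → 2 row(s).

NULL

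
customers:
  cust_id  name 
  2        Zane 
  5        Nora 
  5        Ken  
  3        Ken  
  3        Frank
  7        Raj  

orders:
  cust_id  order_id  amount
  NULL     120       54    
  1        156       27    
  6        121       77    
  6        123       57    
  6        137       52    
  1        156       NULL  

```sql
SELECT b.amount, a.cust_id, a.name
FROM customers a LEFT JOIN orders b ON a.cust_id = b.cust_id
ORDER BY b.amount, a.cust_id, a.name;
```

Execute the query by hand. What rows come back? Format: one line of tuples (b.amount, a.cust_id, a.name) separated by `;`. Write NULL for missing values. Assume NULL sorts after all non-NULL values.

(NULL, 2, Zane); (NULL, 3, Frank); (NULL, 3, Ken); (NULL, 5, Ken); (NULL, 5, Nora); (NULL, 7, Raj)

LEFT JOIN keeps every row from `customers`; unmatched rows get NULL for `orders`'s columns.
Matching on a.cust_id = b.cust_id. A NULL in a compared column never satisfies the condition.
Matched pairs: 0; unmatched a rows kept: 6.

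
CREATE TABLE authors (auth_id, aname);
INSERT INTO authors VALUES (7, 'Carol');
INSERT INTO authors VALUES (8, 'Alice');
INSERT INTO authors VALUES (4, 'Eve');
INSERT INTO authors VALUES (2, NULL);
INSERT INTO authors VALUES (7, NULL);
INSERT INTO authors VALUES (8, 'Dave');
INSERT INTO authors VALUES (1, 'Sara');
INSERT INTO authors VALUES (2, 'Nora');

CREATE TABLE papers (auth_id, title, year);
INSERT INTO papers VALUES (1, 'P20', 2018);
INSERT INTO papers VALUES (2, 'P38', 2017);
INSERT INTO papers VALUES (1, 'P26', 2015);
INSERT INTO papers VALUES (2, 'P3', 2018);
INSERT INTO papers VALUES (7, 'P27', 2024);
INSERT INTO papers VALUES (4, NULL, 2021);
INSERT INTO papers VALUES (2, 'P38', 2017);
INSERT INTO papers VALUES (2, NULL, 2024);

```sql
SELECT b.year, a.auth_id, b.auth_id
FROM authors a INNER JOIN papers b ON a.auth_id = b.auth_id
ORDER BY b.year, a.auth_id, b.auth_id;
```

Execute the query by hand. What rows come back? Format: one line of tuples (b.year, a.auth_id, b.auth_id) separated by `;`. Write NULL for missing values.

(2015, 1, 1); (2017, 2, 2); (2017, 2, 2); (2017, 2, 2); (2017, 2, 2); (2018, 1, 1); (2018, 2, 2); (2018, 2, 2); (2021, 4, 4); (2024, 2, 2); (2024, 2, 2); (2024, 7, 7); (2024, 7, 7)

INNER JOIN keeps only pairs where the ON condition holds.
Matching on a.auth_id = b.auth_id.
Matched pairs: 13.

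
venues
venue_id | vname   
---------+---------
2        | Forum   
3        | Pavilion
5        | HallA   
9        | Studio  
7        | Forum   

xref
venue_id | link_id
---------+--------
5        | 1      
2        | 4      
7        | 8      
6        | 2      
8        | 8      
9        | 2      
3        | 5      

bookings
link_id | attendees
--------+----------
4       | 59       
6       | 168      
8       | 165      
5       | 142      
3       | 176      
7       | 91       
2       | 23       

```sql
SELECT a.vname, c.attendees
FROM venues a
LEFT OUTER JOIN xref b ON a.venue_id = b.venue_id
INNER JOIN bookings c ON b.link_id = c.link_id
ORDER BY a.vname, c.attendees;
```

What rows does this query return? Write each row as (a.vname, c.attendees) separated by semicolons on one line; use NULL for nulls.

Step 1 — a LEFT JOIN b on venue_id → 5 row(s).
Then INNER JOIN `bookings c` on link_id: keep only rows whose b.link_id appears in c.

(Forum, 59); (Forum, 165); (Pavilion, 142); (Studio, 23)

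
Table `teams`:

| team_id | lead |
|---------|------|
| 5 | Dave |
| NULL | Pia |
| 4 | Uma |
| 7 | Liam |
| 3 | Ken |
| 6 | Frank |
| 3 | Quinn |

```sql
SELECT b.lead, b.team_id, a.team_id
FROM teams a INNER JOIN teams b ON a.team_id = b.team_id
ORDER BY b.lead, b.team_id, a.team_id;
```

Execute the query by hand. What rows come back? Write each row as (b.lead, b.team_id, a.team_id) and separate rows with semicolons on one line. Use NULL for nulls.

(Dave, 5, 5); (Frank, 6, 6); (Ken, 3, 3); (Ken, 3, 3); (Liam, 7, 7); (Quinn, 3, 3); (Quinn, 3, 3); (Uma, 4, 4)

INNER JOIN keeps only pairs where the ON condition holds.
Matching on a.team_id = b.team_id. A NULL in a compared column never satisfies the condition.
Matched pairs: 8.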